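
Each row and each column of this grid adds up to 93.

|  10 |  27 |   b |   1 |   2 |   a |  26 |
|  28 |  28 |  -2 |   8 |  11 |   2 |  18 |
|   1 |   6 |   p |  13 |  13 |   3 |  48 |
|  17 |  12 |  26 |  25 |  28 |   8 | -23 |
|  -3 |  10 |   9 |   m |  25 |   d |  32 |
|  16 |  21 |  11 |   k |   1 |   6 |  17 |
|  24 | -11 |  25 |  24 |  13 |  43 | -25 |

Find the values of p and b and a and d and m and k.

p = 9, b = 15, a = 12, d = 19, m = 1, k = 21

Row 3 has 1 + 6 + 13 + 13 + 3 + 48 = 84; the blank must be 93 − 84 = 9.
Column 3 has -2 + 9 + 26 + 9 + 11 + 25 = 78; the blank must be 93 − 78 = 15.
Row 1 has 10 + 27 + 15 + 1 + 2 + 26 = 81; the blank must be 93 − 81 = 12.
Column 6 has 12 + 2 + 3 + 8 + 6 + 43 = 74; the blank must be 93 − 74 = 19.
Row 5 has -3 + 10 + 9 + 25 + 19 + 32 = 92; the blank must be 93 − 92 = 1.
Row 6 has 16 + 21 + 11 + 1 + 6 + 17 = 72; the blank must be 93 − 72 = 21.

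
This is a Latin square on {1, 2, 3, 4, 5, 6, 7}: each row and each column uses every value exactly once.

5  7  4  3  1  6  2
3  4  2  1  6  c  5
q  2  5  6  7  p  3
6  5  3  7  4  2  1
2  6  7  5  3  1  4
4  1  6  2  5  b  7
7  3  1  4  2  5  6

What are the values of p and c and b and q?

Cell (6,6): row 6 already has {1, 2, 4, 5, 6, 7} → 3.
For row 3, column 1: column 1 already has {2, 3, 4, 5, 6, 7}; that leaves 1.
Cell (3,6): row 3 already has {1, 2, 3, 5, 6, 7} → 4.
Cell (2,6): row 2 already has {1, 2, 3, 4, 5, 6} → 7.

p = 4, c = 7, b = 3, q = 1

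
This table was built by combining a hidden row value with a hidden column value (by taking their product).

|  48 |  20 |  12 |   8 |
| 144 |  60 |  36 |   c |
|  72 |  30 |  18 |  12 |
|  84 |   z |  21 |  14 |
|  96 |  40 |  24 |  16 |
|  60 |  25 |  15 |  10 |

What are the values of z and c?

z = 35, c = 24

Each row is a constant multiple of every other row — this is a multiplication table with the headers hidden.
Row 4 is 84/48 = 7/4 times row 1, so its entry in column 2 is 20 × 7/4 = 35.
Row 2 is 144/48 = 3/1 times row 1, so its entry in column 4 is 8 × 3/1 = 24.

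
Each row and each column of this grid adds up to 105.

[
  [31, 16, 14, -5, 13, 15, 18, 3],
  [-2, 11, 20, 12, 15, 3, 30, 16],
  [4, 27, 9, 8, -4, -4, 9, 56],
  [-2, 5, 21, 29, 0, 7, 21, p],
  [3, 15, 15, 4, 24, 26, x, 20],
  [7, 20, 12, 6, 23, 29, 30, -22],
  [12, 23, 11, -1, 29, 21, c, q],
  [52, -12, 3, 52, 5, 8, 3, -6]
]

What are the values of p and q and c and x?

p = 24, q = 14, c = -4, x = -2

Row 4 has -2 + 5 + 21 + 29 + 0 + 7 + 21 = 81; the blank must be 105 − 81 = 24.
Row 5 has 3 + 15 + 15 + 4 + 24 + 26 + 20 = 107; the blank must be 105 − 107 = -2.
Column 7 has 18 + 30 + 9 + 21 − 2 + 30 + 3 = 109; the blank must be 105 − 109 = -4.
Row 7 has 12 + 23 + 11 − 1 + 29 + 21 − 4 = 91; the blank must be 105 − 91 = 14.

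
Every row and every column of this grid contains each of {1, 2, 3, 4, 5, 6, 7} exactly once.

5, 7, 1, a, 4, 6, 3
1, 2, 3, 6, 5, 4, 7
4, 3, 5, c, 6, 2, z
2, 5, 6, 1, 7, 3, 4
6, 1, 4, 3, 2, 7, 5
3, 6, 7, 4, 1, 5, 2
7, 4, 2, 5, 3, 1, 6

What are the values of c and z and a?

c = 7, z = 1, a = 2

For row 1, column 4: row 1 already has {1, 3, 4, 5, 6, 7}; that leaves 2.
Cell (3,4): column 4 already has {1, 2, 3, 4, 5, 6} → 7.
Cell (3,7): row 3 already has {2, 3, 4, 5, 6, 7} → 1.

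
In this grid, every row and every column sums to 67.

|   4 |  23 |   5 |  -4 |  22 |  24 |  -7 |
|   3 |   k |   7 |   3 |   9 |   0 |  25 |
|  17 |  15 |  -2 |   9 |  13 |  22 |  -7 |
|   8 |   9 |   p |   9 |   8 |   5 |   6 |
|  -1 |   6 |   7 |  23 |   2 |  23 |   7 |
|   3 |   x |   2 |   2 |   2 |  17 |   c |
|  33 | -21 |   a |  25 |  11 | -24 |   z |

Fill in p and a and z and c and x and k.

p = 22, a = 26, z = 17, c = 26, x = 15, k = 20

The known cells in row 2 total 47, leaving 67 − 47 = 20 for the blank.
The known cells in column 2 total 52, leaving 67 − 52 = 15 for the blank.
The known cells in row 6 total 41, leaving 67 − 41 = 26 for the blank.
The known cells in column 7 total 50, leaving 67 − 50 = 17 for the blank.
The known cells in row 7 total 41, leaving 67 − 41 = 26 for the blank.
The known cells in row 4 total 45, leaving 67 − 45 = 22 for the blank.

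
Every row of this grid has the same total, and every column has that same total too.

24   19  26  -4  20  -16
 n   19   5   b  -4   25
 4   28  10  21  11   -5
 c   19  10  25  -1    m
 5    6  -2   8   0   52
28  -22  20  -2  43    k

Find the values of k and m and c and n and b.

Rows 1 and 3 both sum to 69, so that's the common total.
Row 6 has 28 − 22 + 20 − 2 + 43 = 67; the blank must be 69 − 67 = 2.
Column 4 has -4 + 21 + 25 + 8 − 2 = 48; the blank must be 69 − 48 = 21.
Row 2 has 19 + 5 + 21 − 4 + 25 = 66; the blank must be 69 − 66 = 3.
Column 1 has 24 + 3 + 4 + 5 + 28 = 64; the blank must be 69 − 64 = 5.
Row 4 has 5 + 19 + 10 + 25 − 1 = 58; the blank must be 69 − 58 = 11.

k = 2, m = 11, c = 5, n = 3, b = 21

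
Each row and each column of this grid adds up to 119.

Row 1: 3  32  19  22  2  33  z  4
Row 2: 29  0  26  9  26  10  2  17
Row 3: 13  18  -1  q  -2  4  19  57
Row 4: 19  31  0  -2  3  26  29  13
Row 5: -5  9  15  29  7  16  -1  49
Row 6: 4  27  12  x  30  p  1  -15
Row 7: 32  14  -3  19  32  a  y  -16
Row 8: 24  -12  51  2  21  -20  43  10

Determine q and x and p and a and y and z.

Row 1: 3 + 32 + 19 + 22 + 2 + 33 + 4 = 115, so its missing entry is 119 − 115 = 4.
Column 7: 4 + 2 + 19 + 29 − 1 + 1 + 43 = 97, so its missing entry is 119 − 97 = 22.
Row 7: 32 + 14 − 3 + 19 + 32 + 22 − 16 = 100, so its missing entry is 119 − 100 = 19.
Column 6: 33 + 10 + 4 + 26 + 16 + 19 − 20 = 88, so its missing entry is 119 − 88 = 31.
Row 3: 13 + 18 − 1 − 2 + 4 + 19 + 57 = 108, so its missing entry is 119 − 108 = 11.
Row 6: 4 + 27 + 12 + 30 + 31 + 1 − 15 = 90, so its missing entry is 119 − 90 = 29.

q = 11, x = 29, p = 31, a = 19, y = 22, z = 4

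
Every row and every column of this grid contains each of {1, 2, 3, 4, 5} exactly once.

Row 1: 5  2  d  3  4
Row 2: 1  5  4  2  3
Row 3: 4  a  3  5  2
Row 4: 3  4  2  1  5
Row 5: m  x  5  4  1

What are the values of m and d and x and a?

m = 2, d = 1, x = 3, a = 1

Cell (1,3): row 1 already has {2, 3, 4, 5} → 1.
For row 5, column 1: column 1 already has {1, 3, 4, 5}; that leaves 2.
For row 5, column 2: row 5 already has {1, 2, 4, 5}; that leaves 3.
For row 3, column 2: row 3 already has {2, 3, 4, 5}; that leaves 1.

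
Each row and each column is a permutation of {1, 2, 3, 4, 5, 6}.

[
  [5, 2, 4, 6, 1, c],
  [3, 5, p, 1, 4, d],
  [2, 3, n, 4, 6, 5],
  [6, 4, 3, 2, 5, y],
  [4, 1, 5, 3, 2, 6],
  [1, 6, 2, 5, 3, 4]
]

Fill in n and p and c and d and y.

For row 1, column 6: row 1 already has {1, 2, 4, 5, 6}; that leaves 3.
Cell (3,3): row 3 already has {2, 3, 4, 5, 6} → 1.
For row 2, column 3: column 3 already has {1, 2, 3, 4, 5}; that leaves 6.
At (row 2, col 6): row 2 already has {1, 3, 4, 5, 6}, so the value is 2.
For row 4, column 6: row 4 already has {2, 3, 4, 5, 6}; that leaves 1.

n = 1, p = 6, c = 3, d = 2, y = 1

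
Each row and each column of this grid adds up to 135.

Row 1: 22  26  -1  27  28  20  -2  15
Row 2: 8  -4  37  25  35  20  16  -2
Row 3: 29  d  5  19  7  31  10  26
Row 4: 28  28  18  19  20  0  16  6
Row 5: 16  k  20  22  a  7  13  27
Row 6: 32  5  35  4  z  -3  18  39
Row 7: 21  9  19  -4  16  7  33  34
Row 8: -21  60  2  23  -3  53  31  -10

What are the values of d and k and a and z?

d = 8, k = 3, a = 27, z = 5

Row 6: 32 + 5 + 35 + 4 − 3 + 18 + 39 = 130, so its missing entry is 135 − 130 = 5.
Column 5: 28 + 35 + 7 + 20 + 5 + 16 − 3 = 108, so its missing entry is 135 − 108 = 27.
Row 5: 16 + 20 + 22 + 27 + 7 + 13 + 27 = 132, so its missing entry is 135 − 132 = 3.
Row 3: 29 + 5 + 19 + 7 + 31 + 10 + 26 = 127, so its missing entry is 135 − 127 = 8.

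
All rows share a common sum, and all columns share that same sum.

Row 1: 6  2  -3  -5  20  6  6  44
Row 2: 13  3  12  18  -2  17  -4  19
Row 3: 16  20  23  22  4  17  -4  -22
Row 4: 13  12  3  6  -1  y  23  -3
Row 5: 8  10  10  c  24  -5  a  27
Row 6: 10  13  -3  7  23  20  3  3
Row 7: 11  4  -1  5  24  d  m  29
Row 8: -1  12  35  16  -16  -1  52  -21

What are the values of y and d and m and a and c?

Rows 1 and 2 both sum to 76, so that's the common total.
Column 4: -5 + 18 + 22 + 6 + 7 + 5 + 16 = 69, so its missing entry is 76 − 69 = 7.
Row 5: 8 + 10 + 10 + 7 + 24 − 5 + 27 = 81, so its missing entry is 76 − 81 = -5.
Column 7: 6 − 4 − 4 + 23 − 5 + 3 + 52 = 71, so its missing entry is 76 − 71 = 5.
Row 7: 11 + 4 − 1 + 5 + 24 + 5 + 29 = 77, so its missing entry is 76 − 77 = -1.
Row 4: 13 + 12 + 3 + 6 − 1 + 23 − 3 = 53, so its missing entry is 76 − 53 = 23.

y = 23, d = -1, m = 5, a = -5, c = 7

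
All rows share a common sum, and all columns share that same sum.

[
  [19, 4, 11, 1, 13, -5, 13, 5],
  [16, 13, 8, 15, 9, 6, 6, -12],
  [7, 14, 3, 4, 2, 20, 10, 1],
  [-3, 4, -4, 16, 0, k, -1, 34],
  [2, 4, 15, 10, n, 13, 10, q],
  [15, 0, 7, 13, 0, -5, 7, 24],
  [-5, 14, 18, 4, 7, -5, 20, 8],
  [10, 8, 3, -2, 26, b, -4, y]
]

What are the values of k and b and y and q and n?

Rows 1 and 2 both sum to 61, so that's the common total.
Column 5: 13 + 9 + 2 + 0 + 0 + 7 + 26 = 57, so its missing entry is 61 − 57 = 4.
Row 5: 2 + 4 + 15 + 10 + 4 + 13 + 10 = 58, so its missing entry is 61 − 58 = 3.
Column 8: 5 − 12 + 1 + 34 + 3 + 24 + 8 = 63, so its missing entry is 61 − 63 = -2.
Row 8: 10 + 8 + 3 − 2 + 26 − 4 − 2 = 39, so its missing entry is 61 − 39 = 22.
Row 4: -3 + 4 − 4 + 16 + 0 − 1 + 34 = 46, so its missing entry is 61 − 46 = 15.

k = 15, b = 22, y = -2, q = 3, n = 4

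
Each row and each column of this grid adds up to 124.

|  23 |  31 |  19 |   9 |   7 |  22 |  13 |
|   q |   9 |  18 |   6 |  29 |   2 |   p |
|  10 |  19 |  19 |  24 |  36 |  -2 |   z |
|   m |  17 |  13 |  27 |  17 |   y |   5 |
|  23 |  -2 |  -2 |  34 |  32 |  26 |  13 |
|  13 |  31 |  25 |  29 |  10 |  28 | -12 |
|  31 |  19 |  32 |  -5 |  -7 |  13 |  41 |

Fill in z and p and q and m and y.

Row 3 has 10 + 19 + 19 + 24 + 36 − 2 = 106; the blank must be 124 − 106 = 18.
Column 7 has 13 + 18 + 5 + 13 − 12 + 41 = 78; the blank must be 124 − 78 = 46.
Row 2 has 9 + 18 + 6 + 29 + 2 + 46 = 110; the blank must be 124 − 110 = 14.
Column 1 has 23 + 14 + 10 + 23 + 13 + 31 = 114; the blank must be 124 − 114 = 10.
Row 4 has 10 + 17 + 13 + 27 + 17 + 5 = 89; the blank must be 124 − 89 = 35.

z = 18, p = 46, q = 14, m = 10, y = 35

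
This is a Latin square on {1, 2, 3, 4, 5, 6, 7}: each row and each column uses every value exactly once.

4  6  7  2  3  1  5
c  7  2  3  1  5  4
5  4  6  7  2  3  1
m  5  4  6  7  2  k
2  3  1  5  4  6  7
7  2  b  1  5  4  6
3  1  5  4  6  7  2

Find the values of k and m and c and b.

k = 3, m = 1, c = 6, b = 3

For row 2, column 1: row 2 already has {1, 2, 3, 4, 5, 7}; that leaves 6.
At (row 6, col 3): row 6 already has {1, 2, 4, 5, 6, 7}, so the value is 3.
At (row 4, col 7): column 7 already has {1, 2, 4, 5, 6, 7}, so the value is 3.
At (row 4, col 1): row 4 already has {2, 3, 4, 5, 6, 7}, so the value is 1.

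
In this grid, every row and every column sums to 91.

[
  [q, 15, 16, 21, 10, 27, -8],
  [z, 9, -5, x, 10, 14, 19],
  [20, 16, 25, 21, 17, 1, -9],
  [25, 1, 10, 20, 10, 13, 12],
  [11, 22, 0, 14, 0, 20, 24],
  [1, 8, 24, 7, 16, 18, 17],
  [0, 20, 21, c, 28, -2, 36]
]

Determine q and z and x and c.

q = 10, z = 24, x = 20, c = -12

Row 7: 0 + 20 + 21 + 28 − 2 + 36 = 103, so its missing entry is 91 − 103 = -12.
Column 4: 21 + 21 + 20 + 14 + 7 − 12 = 71, so its missing entry is 91 − 71 = 20.
Row 2: 9 − 5 + 20 + 10 + 14 + 19 = 67, so its missing entry is 91 − 67 = 24.
Row 1: 15 + 16 + 21 + 10 + 27 − 8 = 81, so its missing entry is 91 − 81 = 10.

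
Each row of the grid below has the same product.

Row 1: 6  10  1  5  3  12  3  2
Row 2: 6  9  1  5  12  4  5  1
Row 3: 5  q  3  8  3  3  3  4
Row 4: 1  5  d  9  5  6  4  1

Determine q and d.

Rows 1 and 2 each multiply to 64800, so every row has product 64800.
Row 3: 5×3×8×3×3×3×4 = 12960, so the missing entry is 64800 ÷ 12960 = 5.
Row 4: 1×5×9×5×6×4×1 = 5400, so the missing entry is 64800 ÷ 5400 = 12.

q = 5, d = 12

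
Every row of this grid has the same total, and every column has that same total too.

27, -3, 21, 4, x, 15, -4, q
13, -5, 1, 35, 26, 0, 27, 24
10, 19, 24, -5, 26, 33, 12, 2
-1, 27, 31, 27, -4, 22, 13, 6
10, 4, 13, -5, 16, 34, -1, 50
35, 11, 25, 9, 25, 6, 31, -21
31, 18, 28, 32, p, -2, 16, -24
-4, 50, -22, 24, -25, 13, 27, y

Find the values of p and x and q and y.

Rows 2 and 3 both sum to 121, so that's the common total.
Row 7: 31 + 18 + 28 + 32 − 2 + 16 − 24 = 99, so its missing entry is 121 − 99 = 22.
Column 5: 26 + 26 − 4 + 16 + 25 + 22 − 25 = 86, so its missing entry is 121 − 86 = 35.
Row 1: 27 − 3 + 21 + 4 + 35 + 15 − 4 = 95, so its missing entry is 121 − 95 = 26.
Row 8: -4 + 50 − 22 + 24 − 25 + 13 + 27 = 63, so its missing entry is 121 − 63 = 58.

p = 22, x = 35, q = 26, y = 58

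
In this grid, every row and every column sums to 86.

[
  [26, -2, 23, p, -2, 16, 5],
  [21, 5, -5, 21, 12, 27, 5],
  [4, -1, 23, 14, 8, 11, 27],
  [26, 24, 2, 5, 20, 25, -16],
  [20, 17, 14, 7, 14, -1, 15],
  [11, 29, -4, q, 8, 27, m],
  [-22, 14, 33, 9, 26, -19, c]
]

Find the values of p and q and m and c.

p = 20, q = 10, m = 5, c = 45

Row 1: 26 − 2 + 23 − 2 + 16 + 5 = 66, so its missing entry is 86 − 66 = 20.
Column 4: 20 + 21 + 14 + 5 + 7 + 9 = 76, so its missing entry is 86 − 76 = 10.
Row 7: -22 + 14 + 33 + 9 + 26 − 19 = 41, so its missing entry is 86 − 41 = 45.
Row 6: 11 + 29 − 4 + 10 + 8 + 27 = 81, so its missing entry is 86 − 81 = 5.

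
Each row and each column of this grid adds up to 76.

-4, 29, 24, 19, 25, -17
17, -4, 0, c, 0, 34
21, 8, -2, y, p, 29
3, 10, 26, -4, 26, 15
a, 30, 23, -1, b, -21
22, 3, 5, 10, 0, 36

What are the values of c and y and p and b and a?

Column 1: -4 + 17 + 21 + 3 + 22 = 59, so its missing entry is 76 − 59 = 17.
Row 5: 17 + 30 + 23 − 1 − 21 = 48, so its missing entry is 76 − 48 = 28.
Column 5: 25 + 0 + 26 + 28 + 0 = 79, so its missing entry is 76 − 79 = -3.
Row 3: 21 + 8 − 2 − 3 + 29 = 53, so its missing entry is 76 − 53 = 23.
Row 2: 17 − 4 + 0 + 0 + 34 = 47, so its missing entry is 76 − 47 = 29.

c = 29, y = 23, p = -3, b = 28, a = 17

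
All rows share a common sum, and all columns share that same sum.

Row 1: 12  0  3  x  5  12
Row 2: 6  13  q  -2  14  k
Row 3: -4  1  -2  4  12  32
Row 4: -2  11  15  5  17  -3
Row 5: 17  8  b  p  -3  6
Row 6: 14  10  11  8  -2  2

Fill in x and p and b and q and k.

x = 11, p = 17, b = -2, q = 18, k = -6

Rows 3 and 4 both sum to 43, so that's the common total.
Column 6: 12 + 32 − 3 + 6 + 2 = 49, so its missing entry is 43 − 49 = -6.
Row 2: 6 + 13 − 2 + 14 − 6 = 25, so its missing entry is 43 − 25 = 18.
Row 1: 12 + 0 + 3 + 5 + 12 = 32, so its missing entry is 43 − 32 = 11.
Column 4: 11 − 2 + 4 + 5 + 8 = 26, so its missing entry is 43 − 26 = 17.
Row 5: 17 + 8 + 17 − 3 + 6 = 45, so its missing entry is 43 − 45 = -2.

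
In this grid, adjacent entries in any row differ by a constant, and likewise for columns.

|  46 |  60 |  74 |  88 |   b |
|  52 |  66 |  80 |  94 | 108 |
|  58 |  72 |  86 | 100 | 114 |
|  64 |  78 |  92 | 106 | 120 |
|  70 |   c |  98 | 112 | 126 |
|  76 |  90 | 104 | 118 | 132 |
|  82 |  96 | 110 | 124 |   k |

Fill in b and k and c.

b = 102, k = 138, c = 84

Along each row the entries change by 14 per step; down each column they change by 6.
Row 1: from 46 at column 1, stepping by 14 to column 5 gives 102.
Row 7: from 82 at column 1, stepping by 14 to column 5 gives 138.
Row 5: from 70 at column 1, stepping by 14 to column 2 gives 84.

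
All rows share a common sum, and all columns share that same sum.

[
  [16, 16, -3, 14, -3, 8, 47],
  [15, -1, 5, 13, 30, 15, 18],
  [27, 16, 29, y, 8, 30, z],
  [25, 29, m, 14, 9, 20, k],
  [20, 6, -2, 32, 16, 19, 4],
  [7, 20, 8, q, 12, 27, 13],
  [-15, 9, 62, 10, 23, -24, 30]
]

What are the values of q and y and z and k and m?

Rows 1 and 2 both sum to 95, so that's the common total.
The known cells in row 6 total 87, leaving 95 − 87 = 8 for the blank.
The known cells in column 4 total 91, leaving 95 − 91 = 4 for the blank.
The known cells in row 3 total 114, leaving 95 − 114 = -19 for the blank.
The known cells in column 7 total 93, leaving 95 − 93 = 2 for the blank.
The known cells in row 4 total 99, leaving 95 − 99 = -4 for the blank.

q = 8, y = 4, z = -19, k = 2, m = -4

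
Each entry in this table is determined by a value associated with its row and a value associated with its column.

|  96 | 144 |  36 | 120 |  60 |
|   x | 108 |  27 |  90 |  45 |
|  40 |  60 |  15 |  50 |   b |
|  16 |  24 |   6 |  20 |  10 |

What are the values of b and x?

Each row is a constant multiple of every other row — this is a multiplication table with the headers hidden.
Row 3 is 15/36 = 5/12 times row 1, so its entry in column 5 is 60 × 5/12 = 25.
Row 2 is 27/36 = 3/4 times row 1, so its entry in column 1 is 96 × 3/4 = 72.

b = 25, x = 72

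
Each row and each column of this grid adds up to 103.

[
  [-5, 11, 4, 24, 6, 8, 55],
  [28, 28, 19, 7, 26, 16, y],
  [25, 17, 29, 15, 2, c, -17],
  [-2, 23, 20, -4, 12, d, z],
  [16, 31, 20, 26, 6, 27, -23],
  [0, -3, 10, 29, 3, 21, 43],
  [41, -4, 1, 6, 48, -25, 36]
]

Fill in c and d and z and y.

Row 2: 28 + 28 + 19 + 7 + 26 + 16 = 124, so its missing entry is 103 − 124 = -21.
Row 3: 25 + 17 + 29 + 15 + 2 − 17 = 71, so its missing entry is 103 − 71 = 32.
Column 6: 8 + 16 + 32 + 27 + 21 − 25 = 79, so its missing entry is 103 − 79 = 24.
Row 4: -2 + 23 + 20 − 4 + 12 + 24 = 73, so its missing entry is 103 − 73 = 30.

c = 32, d = 24, z = 30, y = -21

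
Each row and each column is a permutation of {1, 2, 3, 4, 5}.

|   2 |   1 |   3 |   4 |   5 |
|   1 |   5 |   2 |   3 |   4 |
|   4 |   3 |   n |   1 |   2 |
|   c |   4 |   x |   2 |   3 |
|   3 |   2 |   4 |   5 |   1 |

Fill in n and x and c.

n = 5, x = 1, c = 5

At (row 4, col 1): column 1 already has {1, 2, 3, 4}, so the value is 5.
For row 4, column 3: row 4 already has {2, 3, 4, 5}; that leaves 1.
For row 3, column 3: row 3 already has {1, 2, 3, 4}; that leaves 5.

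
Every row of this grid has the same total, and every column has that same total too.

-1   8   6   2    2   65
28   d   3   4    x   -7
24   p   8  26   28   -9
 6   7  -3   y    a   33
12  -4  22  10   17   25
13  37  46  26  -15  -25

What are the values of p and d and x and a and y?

Rows 1 and 5 both sum to 82, so that's the common total.
The known cells in row 3 total 77, leaving 82 − 77 = 5 for the blank.
The known cells in column 2 total 53, leaving 82 − 53 = 29 for the blank.
The known cells in row 2 total 57, leaving 82 − 57 = 25 for the blank.
The known cells in column 5 total 57, leaving 82 − 57 = 25 for the blank.
The known cells in row 4 total 68, leaving 82 − 68 = 14 for the blank.

p = 5, d = 29, x = 25, a = 25, y = 14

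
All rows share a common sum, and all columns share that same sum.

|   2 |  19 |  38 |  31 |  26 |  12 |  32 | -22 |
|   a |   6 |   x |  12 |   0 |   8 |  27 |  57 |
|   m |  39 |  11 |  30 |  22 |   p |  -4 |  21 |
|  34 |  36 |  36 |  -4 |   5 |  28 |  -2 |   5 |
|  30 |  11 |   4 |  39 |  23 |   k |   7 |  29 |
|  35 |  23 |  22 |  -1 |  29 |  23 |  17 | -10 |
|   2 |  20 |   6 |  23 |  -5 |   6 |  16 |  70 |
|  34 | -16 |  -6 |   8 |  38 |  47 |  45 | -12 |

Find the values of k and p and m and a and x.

Rows 1 and 4 both sum to 138, so that's the common total.
The known cells in column 3 total 111, leaving 138 − 111 = 27 for the blank.
The known cells in row 5 total 143, leaving 138 − 143 = -5 for the blank.
The known cells in row 2 total 137, leaving 138 − 137 = 1 for the blank.
The known cells in column 1 total 138, leaving 138 − 138 = 0 for the blank.
The known cells in row 3 total 119, leaving 138 − 119 = 19 for the blank.

k = -5, p = 19, m = 0, a = 1, x = 27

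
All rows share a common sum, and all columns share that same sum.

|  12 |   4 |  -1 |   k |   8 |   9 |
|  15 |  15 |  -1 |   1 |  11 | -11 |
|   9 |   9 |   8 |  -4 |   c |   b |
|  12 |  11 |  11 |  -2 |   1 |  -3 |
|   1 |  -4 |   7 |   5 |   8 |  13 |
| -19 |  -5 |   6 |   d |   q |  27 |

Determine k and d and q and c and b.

Rows 2 and 4 both sum to 30, so that's the common total.
Row 1: 12 + 4 − 1 + 8 + 9 = 32, so its missing entry is 30 − 32 = -2.
Column 4: -2 + 1 − 4 − 2 + 5 = -2, so its missing entry is 30 − (-2) = 32.
Row 6: -19 − 5 + 6 + 32 + 27 = 41, so its missing entry is 30 − 41 = -11.
Column 5: 8 + 11 + 1 + 8 − 11 = 17, so its missing entry is 30 − 17 = 13.
Row 3: 9 + 9 + 8 − 4 + 13 = 35, so its missing entry is 30 − 35 = -5.

k = -2, d = 32, q = -11, c = 13, b = -5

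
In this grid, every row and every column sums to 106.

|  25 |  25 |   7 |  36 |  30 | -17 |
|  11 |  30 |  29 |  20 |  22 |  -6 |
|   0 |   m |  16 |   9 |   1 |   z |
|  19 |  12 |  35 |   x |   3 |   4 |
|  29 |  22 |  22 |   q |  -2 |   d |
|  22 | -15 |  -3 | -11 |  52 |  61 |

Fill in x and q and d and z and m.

x = 33, q = 19, d = 16, z = 48, m = 32

Column 2 has 25 + 30 + 12 + 22 − 15 = 74; the blank must be 106 − 74 = 32.
Row 4 has 19 + 12 + 35 + 3 + 4 = 73; the blank must be 106 − 73 = 33.
Column 4 has 36 + 20 + 9 + 33 − 11 = 87; the blank must be 106 − 87 = 19.
Row 5 has 29 + 22 + 22 + 19 − 2 = 90; the blank must be 106 − 90 = 16.
Row 3 has 0 + 32 + 16 + 9 + 1 = 58; the blank must be 106 − 58 = 48.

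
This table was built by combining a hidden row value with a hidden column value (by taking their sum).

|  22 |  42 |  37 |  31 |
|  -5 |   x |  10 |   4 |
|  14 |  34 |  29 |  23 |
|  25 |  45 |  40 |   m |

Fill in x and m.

x = 15, m = 34

The difference between any two rows is the same in every column — this is an addition table with the headers hidden.
Row 2 minus row 1 is 10 − 37 = -27, so its entry in column 2 is 42 + (-27) = 15.
Row 4 minus row 1 is 40 − 37 = 3, so its entry in column 4 is 31 + 3 = 34.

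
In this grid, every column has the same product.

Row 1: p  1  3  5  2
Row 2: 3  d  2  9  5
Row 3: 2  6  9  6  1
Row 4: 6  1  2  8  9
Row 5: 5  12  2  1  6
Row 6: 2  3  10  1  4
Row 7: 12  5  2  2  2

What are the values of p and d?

Columns 3 and 4 each multiply to 4320, so every column has product 4320.
Column 1: 3×2×6×5×2×12 = 4320, so the missing entry is 4320 ÷ 4320 = 1.
Column 2: 1×6×1×12×3×5 = 1080, so the missing entry is 4320 ÷ 1080 = 4.

p = 1, d = 4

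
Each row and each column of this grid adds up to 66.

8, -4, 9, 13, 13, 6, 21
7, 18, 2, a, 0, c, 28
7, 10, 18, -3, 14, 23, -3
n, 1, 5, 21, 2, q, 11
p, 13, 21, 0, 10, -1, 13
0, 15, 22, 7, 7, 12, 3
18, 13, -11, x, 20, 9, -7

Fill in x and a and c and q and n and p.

Row 5 has 13 + 21 + 0 + 10 − 1 + 13 = 56; the blank must be 66 − 56 = 10.
Column 1 has 8 + 7 + 7 + 10 + 0 + 18 = 50; the blank must be 66 − 50 = 16.
Row 7 has 18 + 13 − 11 + 20 + 9 − 7 = 42; the blank must be 66 − 42 = 24.
Column 4 has 13 − 3 + 21 + 0 + 7 + 24 = 62; the blank must be 66 − 62 = 4.
Row 2 has 7 + 18 + 2 + 4 + 0 + 28 = 59; the blank must be 66 − 59 = 7.
Row 4 has 16 + 1 + 5 + 21 + 2 + 11 = 56; the blank must be 66 − 56 = 10.

x = 24, a = 4, c = 7, q = 10, n = 16, p = 10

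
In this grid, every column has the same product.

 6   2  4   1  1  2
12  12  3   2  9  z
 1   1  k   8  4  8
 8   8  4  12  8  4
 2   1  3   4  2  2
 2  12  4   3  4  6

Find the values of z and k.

z = 3, k = 4

Columns 1 and 4 each multiply to 2304, so every column has product 2304.
Column 6: 2×8×4×2×6 = 768, so the missing entry is 2304 ÷ 768 = 3.
Column 3: 4×3×4×3×4 = 576, so the missing entry is 2304 ÷ 576 = 4.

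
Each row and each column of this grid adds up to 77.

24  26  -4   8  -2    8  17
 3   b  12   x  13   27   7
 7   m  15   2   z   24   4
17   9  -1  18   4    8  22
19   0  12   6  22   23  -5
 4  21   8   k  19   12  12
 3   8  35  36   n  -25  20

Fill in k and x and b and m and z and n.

Row 7: 3 + 8 + 35 + 36 − 25 + 20 = 77, so its missing entry is 77 − 77 = 0.
Column 5: -2 + 13 + 4 + 22 + 19 + 0 = 56, so its missing entry is 77 − 56 = 21.
Row 3: 7 + 15 + 2 + 21 + 24 + 4 = 73, so its missing entry is 77 − 73 = 4.
Column 2: 26 + 4 + 9 + 0 + 21 + 8 = 68, so its missing entry is 77 − 68 = 9.
Row 6: 4 + 21 + 8 + 19 + 12 + 12 = 76, so its missing entry is 77 − 76 = 1.
Row 2: 3 + 9 + 12 + 13 + 27 + 7 = 71, so its missing entry is 77 − 71 = 6.

k = 1, x = 6, b = 9, m = 4, z = 21, n = 0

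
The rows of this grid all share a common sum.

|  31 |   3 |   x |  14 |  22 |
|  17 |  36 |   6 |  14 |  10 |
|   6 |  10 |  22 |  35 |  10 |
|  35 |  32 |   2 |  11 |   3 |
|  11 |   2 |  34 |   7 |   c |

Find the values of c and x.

c = 29, x = 13

Rows 2 and 4 both add up to 83, so every row sums to 83.
Row 5: 11 + 2 + 34 + 7 = 54, so the missing entry is 83 − 54 = 29.
Row 1: 31 + 3 + 14 + 22 = 70, so the missing entry is 83 − 70 = 13.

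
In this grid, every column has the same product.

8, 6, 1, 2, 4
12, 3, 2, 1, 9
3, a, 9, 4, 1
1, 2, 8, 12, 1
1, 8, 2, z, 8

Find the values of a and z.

a = 1, z = 3

Columns 1 and 5 each multiply to 288, so every column has product 288.
Column 2: 6×3×2×8 = 288, so the missing entry is 288 ÷ 288 = 1.
Column 4: 2×1×4×12 = 96, so the missing entry is 288 ÷ 96 = 3.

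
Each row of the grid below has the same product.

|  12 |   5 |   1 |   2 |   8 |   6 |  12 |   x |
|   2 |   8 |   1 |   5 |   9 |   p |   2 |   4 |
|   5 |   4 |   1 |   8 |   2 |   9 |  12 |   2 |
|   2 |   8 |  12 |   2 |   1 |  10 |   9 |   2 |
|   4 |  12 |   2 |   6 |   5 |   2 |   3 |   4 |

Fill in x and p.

x = 1, p = 12

Rows 3 and 4 each multiply to 69120, so every row has product 69120.
Row 1: 12×5×1×2×8×6×12 = 69120, so the missing entry is 69120 ÷ 69120 = 1.
Row 2: 2×8×1×5×9×2×4 = 5760, so the missing entry is 69120 ÷ 5760 = 12.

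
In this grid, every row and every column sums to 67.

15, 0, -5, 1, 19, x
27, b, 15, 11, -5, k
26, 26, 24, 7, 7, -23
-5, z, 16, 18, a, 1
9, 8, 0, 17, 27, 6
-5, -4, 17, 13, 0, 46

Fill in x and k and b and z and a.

Column 5: 19 − 5 + 7 + 27 + 0 = 48, so its missing entry is 67 − 48 = 19.
Row 4: -5 + 16 + 18 + 19 + 1 = 49, so its missing entry is 67 − 49 = 18.
Column 2: 0 + 26 + 18 + 8 − 4 = 48, so its missing entry is 67 − 48 = 19.
Row 2: 27 + 19 + 15 + 11 − 5 = 67, so its missing entry is 67 − 67 = 0.
Row 1: 15 + 0 − 5 + 1 + 19 = 30, so its missing entry is 67 − 30 = 37.

x = 37, k = 0, b = 19, z = 18, a = 19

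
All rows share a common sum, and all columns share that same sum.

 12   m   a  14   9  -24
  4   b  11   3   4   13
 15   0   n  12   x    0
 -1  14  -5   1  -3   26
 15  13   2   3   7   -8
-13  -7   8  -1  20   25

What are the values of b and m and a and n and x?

Rows 4 and 5 both sum to 32, so that's the common total.
The known cells in column 5 total 37, leaving 32 − 37 = -5 for the blank.
The known cells in row 2 total 35, leaving 32 − 35 = -3 for the blank.
The known cells in column 2 total 17, leaving 32 − 17 = 15 for the blank.
The known cells in row 1 total 26, leaving 32 − 26 = 6 for the blank.
The known cells in row 3 total 22, leaving 32 − 22 = 10 for the blank.

b = -3, m = 15, a = 6, n = 10, x = -5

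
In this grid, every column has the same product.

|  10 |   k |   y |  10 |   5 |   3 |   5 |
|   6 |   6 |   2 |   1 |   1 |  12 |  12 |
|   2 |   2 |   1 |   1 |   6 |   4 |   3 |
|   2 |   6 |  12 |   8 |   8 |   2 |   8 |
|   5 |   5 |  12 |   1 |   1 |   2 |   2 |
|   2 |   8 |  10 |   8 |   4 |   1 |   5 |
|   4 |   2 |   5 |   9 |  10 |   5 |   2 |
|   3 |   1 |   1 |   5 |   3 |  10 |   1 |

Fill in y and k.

y = 2, k = 5

Columns 5 and 6 each multiply to 28800, so every column has product 28800.
Column 3: 2×1×12×12×10×5×1 = 14400, so the missing entry is 28800 ÷ 14400 = 2.
Column 2: 6×2×6×5×8×2×1 = 5760, so the missing entry is 28800 ÷ 5760 = 5.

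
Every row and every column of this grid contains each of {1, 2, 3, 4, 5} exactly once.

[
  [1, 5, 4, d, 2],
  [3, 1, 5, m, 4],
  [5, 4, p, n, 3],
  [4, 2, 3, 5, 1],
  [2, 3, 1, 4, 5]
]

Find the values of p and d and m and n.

At (row 1, col 4): row 1 already has {1, 2, 4, 5}, so the value is 3.
At (row 2, col 4): row 2 already has {1, 3, 4, 5}, so the value is 2.
At (row 3, col 4): column 4 already has {2, 3, 4, 5}, so the value is 1.
Cell (3,3): row 3 already has {1, 3, 4, 5} → 2.

p = 2, d = 3, m = 2, n = 1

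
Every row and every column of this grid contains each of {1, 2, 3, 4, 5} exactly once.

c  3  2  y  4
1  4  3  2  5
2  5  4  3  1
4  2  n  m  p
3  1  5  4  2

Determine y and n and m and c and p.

Cell (4,5): column 5 already has {1, 2, 4, 5} → 3.
For row 1, column 1: column 1 already has {1, 2, 3, 4}; that leaves 5.
Cell (1,4): row 1 already has {2, 3, 4, 5} → 1.
For row 4, column 4: column 4 already has {1, 2, 3, 4}; that leaves 5.
For row 4, column 3: row 4 already has {2, 3, 4, 5}; that leaves 1.

y = 1, n = 1, m = 5, c = 5, p = 3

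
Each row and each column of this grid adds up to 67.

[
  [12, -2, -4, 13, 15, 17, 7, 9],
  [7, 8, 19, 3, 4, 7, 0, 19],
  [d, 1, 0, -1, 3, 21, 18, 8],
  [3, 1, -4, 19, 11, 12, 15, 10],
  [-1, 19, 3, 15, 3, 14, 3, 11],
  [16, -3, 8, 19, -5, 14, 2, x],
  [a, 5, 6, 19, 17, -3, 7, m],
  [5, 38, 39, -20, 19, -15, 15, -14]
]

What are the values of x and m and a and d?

Row 3 has 1 + 0 − 1 + 3 + 21 + 18 + 8 = 50; the blank must be 67 − 50 = 17.
Row 6 has 16 − 3 + 8 + 19 − 5 + 14 + 2 = 51; the blank must be 67 − 51 = 16.
Column 8 has 9 + 19 + 8 + 10 + 11 + 16 − 14 = 59; the blank must be 67 − 59 = 8.
Row 7 has 5 + 6 + 19 + 17 − 3 + 7 + 8 = 59; the blank must be 67 − 59 = 8.

x = 16, m = 8, a = 8, d = 17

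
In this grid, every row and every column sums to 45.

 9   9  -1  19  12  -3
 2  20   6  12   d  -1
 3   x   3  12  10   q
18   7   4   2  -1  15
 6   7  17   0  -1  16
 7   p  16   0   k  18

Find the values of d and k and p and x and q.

Row 2: 2 + 20 + 6 + 12 − 1 = 39, so its missing entry is 45 − 39 = 6.
Column 5: 12 + 6 + 10 − 1 − 1 = 26, so its missing entry is 45 − 26 = 19.
Row 6: 7 + 16 + 0 + 19 + 18 = 60, so its missing entry is 45 − 60 = -15.
Column 2: 9 + 20 + 7 + 7 − 15 = 28, so its missing entry is 45 − 28 = 17.
Row 3: 3 + 17 + 3 + 12 + 10 = 45, so its missing entry is 45 − 45 = 0.

d = 6, k = 19, p = -15, x = 17, q = 0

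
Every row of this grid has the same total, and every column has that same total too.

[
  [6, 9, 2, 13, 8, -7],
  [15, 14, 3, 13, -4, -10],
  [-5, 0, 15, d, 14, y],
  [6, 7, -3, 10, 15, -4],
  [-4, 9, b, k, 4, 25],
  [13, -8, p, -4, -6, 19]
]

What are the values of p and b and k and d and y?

p = 17, b = -3, k = 0, d = -1, y = 8

Rows 1 and 2 both sum to 31, so that's the common total.
Column 6 has -7 − 10 − 4 + 25 + 19 = 23; the blank must be 31 − 23 = 8.
Row 3 has -5 + 0 + 15 + 14 + 8 = 32; the blank must be 31 − 32 = -1.
Column 4 has 13 + 13 − 1 + 10 − 4 = 31; the blank must be 31 − 31 = 0.
Row 5 has -4 + 9 + 0 + 4 + 25 = 34; the blank must be 31 − 34 = -3.
Row 6 has 13 − 8 − 4 − 6 + 19 = 14; the blank must be 31 − 14 = 17.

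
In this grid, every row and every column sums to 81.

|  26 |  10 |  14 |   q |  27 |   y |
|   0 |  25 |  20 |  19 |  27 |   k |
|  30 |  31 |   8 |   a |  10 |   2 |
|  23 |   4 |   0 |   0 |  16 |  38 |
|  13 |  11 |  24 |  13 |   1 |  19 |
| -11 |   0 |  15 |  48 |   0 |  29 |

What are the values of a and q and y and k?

The known cells in row 3 total 81, leaving 81 − 81 = 0 for the blank.
The known cells in column 4 total 80, leaving 81 − 80 = 1 for the blank.
The known cells in row 1 total 78, leaving 81 − 78 = 3 for the blank.
The known cells in row 2 total 91, leaving 81 − 91 = -10 for the blank.

a = 0, q = 1, y = 3, k = -10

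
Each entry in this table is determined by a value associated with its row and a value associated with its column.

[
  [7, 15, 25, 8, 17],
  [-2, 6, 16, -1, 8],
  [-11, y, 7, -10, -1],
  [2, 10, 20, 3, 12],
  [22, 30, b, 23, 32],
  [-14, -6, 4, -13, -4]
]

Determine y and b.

y = -3, b = 40

The difference between any two rows is the same in every column — this is an addition table with the headers hidden.
Row 3 minus row 1 is -11 − 7 = -18, so its entry in column 2 is 15 + (-18) = -3.
Row 5 minus row 1 is 22 − 7 = 15, so its entry in column 3 is 25 + 15 = 40.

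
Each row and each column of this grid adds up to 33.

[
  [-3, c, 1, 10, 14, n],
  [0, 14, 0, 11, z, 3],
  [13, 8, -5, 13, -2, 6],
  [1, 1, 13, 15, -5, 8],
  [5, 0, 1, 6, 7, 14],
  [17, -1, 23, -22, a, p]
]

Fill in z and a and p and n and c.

z = 5, a = 14, p = 2, n = 0, c = 11

Column 2: 14 + 8 + 1 + 0 − 1 = 22, so its missing entry is 33 − 22 = 11.
Row 2: 0 + 14 + 0 + 11 + 3 = 28, so its missing entry is 33 − 28 = 5.
Column 5: 14 + 5 − 2 − 5 + 7 = 19, so its missing entry is 33 − 19 = 14.
Row 6: 17 − 1 + 23 − 22 + 14 = 31, so its missing entry is 33 − 31 = 2.
Row 1: -3 + 11 + 1 + 10 + 14 = 33, so its missing entry is 33 − 33 = 0.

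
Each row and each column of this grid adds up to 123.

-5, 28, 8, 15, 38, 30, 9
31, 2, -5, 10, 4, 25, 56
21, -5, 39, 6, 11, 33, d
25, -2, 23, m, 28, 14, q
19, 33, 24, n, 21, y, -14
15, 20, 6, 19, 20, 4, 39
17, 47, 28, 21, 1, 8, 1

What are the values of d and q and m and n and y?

d = 18, q = 14, m = 21, n = 31, y = 9

Column 6: 30 + 25 + 33 + 14 + 4 + 8 = 114, so its missing entry is 123 − 114 = 9.
Row 5: 19 + 33 + 24 + 21 + 9 − 14 = 92, so its missing entry is 123 − 92 = 31.
Column 4: 15 + 10 + 6 + 31 + 19 + 21 = 102, so its missing entry is 123 − 102 = 21.
Row 3: 21 − 5 + 39 + 6 + 11 + 33 = 105, so its missing entry is 123 − 105 = 18.
Row 4: 25 − 2 + 23 + 21 + 28 + 14 = 109, so its missing entry is 123 − 109 = 14.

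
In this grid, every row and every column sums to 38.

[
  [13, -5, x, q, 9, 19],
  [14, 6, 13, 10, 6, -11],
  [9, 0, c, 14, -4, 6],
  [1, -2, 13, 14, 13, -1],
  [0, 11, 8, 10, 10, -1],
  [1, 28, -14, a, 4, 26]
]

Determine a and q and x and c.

Row 6: 1 + 28 − 14 + 4 + 26 = 45, so its missing entry is 38 − 45 = -7.
Column 4: 10 + 14 + 14 + 10 − 7 = 41, so its missing entry is 38 − 41 = -3.
Row 1: 13 − 5 − 3 + 9 + 19 = 33, so its missing entry is 38 − 33 = 5.
Row 3: 9 + 0 + 14 − 4 + 6 = 25, so its missing entry is 38 − 25 = 13.

a = -7, q = -3, x = 5, c = 13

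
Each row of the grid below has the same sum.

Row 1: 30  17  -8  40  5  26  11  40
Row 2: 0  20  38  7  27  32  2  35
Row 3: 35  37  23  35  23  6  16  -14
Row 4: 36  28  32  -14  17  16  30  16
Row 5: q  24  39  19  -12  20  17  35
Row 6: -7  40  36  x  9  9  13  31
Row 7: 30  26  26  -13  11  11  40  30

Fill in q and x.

q = 19, x = 30

The complete rows each total 161.
Row 5 is missing 161 − 142 = 19 (since 24 + 39 + 19 − 12 + 20 + 17 + 35 = 142).
Row 6 is missing 161 − 131 = 30 (since -7 + 40 + 36 + 9 + 9 + 13 + 31 = 131).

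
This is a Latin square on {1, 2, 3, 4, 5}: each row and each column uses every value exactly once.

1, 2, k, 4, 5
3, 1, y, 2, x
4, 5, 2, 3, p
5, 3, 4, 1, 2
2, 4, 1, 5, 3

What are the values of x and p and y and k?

x = 4, p = 1, y = 5, k = 3

Cell (1,3): row 1 already has {1, 2, 4, 5} → 3.
For row 2, column 3: column 3 already has {1, 2, 3, 4}; that leaves 5.
At (row 3, col 5): row 3 already has {2, 3, 4, 5}, so the value is 1.
At (row 2, col 5): row 2 already has {1, 2, 3, 5}, so the value is 4.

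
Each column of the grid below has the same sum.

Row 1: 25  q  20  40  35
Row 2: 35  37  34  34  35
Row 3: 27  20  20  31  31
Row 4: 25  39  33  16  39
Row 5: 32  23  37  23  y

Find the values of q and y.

q = 25, y = 4

Columns 1 and 3 both add up to 144, so every column sums to 144.
Column 2: 37 + 20 + 39 + 23 = 119, so the missing entry is 144 − 119 = 25.
Column 5: 35 + 35 + 31 + 39 = 140, so the missing entry is 144 − 140 = 4.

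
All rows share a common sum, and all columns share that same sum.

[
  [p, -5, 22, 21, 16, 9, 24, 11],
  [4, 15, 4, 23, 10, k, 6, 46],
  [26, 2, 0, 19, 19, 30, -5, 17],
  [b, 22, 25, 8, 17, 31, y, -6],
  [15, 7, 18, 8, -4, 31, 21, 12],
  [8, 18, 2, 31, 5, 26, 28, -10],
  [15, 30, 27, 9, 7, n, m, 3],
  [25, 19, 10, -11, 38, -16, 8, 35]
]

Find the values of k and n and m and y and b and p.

k = 0, n = -3, m = 20, y = 6, b = 5, p = 10

Rows 3 and 5 both sum to 108, so that's the common total.
The known cells in row 2 total 108, leaving 108 − 108 = 0 for the blank.
The known cells in column 6 total 111, leaving 108 − 111 = -3 for the blank.
The known cells in row 1 total 98, leaving 108 − 98 = 10 for the blank.
The known cells in column 1 total 103, leaving 108 − 103 = 5 for the blank.
The known cells in row 4 total 102, leaving 108 − 102 = 6 for the blank.
The known cells in row 7 total 88, leaving 108 − 88 = 20 for the blank.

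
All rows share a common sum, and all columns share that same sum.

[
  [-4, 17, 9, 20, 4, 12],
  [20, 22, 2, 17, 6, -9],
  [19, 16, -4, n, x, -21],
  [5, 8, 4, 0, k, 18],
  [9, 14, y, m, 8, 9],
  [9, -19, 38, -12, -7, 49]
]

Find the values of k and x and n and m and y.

k = 23, x = 24, n = 24, m = 9, y = 9

Rows 1 and 2 both sum to 58, so that's the common total.
Row 4: 5 + 8 + 4 + 0 + 18 = 35, so its missing entry is 58 − 35 = 23.
Column 5: 4 + 6 + 23 + 8 − 7 = 34, so its missing entry is 58 − 34 = 24.
Column 3: 9 + 2 − 4 + 4 + 38 = 49, so its missing entry is 58 − 49 = 9.
Row 5: 9 + 14 + 9 + 8 + 9 = 49, so its missing entry is 58 − 49 = 9.
Row 3: 19 + 16 − 4 + 24 − 21 = 34, so its missing entry is 58 − 34 = 24.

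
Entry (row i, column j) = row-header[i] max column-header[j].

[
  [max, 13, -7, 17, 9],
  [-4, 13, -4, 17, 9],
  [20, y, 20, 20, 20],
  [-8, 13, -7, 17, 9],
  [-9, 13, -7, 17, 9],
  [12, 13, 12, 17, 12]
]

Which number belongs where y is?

20

max(20, 13) = 20.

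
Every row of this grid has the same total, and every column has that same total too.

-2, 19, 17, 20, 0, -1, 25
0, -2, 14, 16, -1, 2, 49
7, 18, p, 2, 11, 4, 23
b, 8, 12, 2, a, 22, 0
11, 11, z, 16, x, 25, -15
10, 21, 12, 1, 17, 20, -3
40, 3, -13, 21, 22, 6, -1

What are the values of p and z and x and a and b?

Rows 1 and 2 both sum to 78, so that's the common total.
Column 1: -2 + 0 + 7 + 11 + 10 + 40 = 66, so its missing entry is 78 − 66 = 12.
Row 4: 12 + 8 + 12 + 2 + 22 + 0 = 56, so its missing entry is 78 − 56 = 22.
Column 5: 0 − 1 + 11 + 22 + 17 + 22 = 71, so its missing entry is 78 − 71 = 7.
Row 5: 11 + 11 + 16 + 7 + 25 − 15 = 55, so its missing entry is 78 − 55 = 23.
Row 3: 7 + 18 + 2 + 11 + 4 + 23 = 65, so its missing entry is 78 − 65 = 13.

p = 13, z = 23, x = 7, a = 22, b = 12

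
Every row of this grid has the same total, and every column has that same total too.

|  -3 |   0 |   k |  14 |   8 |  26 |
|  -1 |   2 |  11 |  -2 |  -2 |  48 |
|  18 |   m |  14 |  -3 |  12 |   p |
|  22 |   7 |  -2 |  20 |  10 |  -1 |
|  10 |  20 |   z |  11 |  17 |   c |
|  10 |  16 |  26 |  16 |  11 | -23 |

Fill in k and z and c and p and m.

k = 11, z = -4, c = 2, p = 4, m = 11

Rows 2 and 4 both sum to 56, so that's the common total.
Column 2 has 0 + 2 + 7 + 20 + 16 = 45; the blank must be 56 − 45 = 11.
Row 1 has -3 + 0 + 14 + 8 + 26 = 45; the blank must be 56 − 45 = 11.
Column 3 has 11 + 11 + 14 − 2 + 26 = 60; the blank must be 56 − 60 = -4.
Row 5 has 10 + 20 − 4 + 11 + 17 = 54; the blank must be 56 − 54 = 2.
Row 3 has 18 + 11 + 14 − 3 + 12 = 52; the blank must be 56 − 52 = 4.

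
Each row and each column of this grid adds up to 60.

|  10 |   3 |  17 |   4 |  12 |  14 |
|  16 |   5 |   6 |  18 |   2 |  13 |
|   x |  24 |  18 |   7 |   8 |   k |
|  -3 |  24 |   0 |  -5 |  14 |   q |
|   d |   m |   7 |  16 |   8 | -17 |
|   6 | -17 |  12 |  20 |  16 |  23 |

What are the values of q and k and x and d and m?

q = 30, k = -3, x = 6, d = 25, m = 21

Column 2: 3 + 5 + 24 + 24 − 17 = 39, so its missing entry is 60 − 39 = 21.
Row 5: 21 + 7 + 16 + 8 − 17 = 35, so its missing entry is 60 − 35 = 25.
Column 1: 10 + 16 − 3 + 25 + 6 = 54, so its missing entry is 60 − 54 = 6.
Row 3: 6 + 24 + 18 + 7 + 8 = 63, so its missing entry is 60 − 63 = -3.
Row 4: -3 + 24 + 0 − 5 + 14 = 30, so its missing entry is 60 − 30 = 30.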